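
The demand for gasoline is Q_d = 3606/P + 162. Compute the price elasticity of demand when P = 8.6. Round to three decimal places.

At P = 8.6, Q_d = 581.3023.
dQ_d/dP = −3606/P² = −48.7561.
Point elasticity E = (dQ_d/dP)·(P/Q_d) = -48.7561 × 8.6/581.3023 ≈ -0.721.
|E| < 1, so demand is inelastic at this price.

-0.721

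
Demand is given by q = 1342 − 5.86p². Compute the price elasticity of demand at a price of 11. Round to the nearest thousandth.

-2.241

At p = 11, q = 632.94.
dq/dp = −2·5.86·p = −128.92.
Point elasticity E = (dq/dp)·(p/q) = -128.92 × 11/632.94 ≈ -2.241.
|E| > 1, so demand is elastic at this price.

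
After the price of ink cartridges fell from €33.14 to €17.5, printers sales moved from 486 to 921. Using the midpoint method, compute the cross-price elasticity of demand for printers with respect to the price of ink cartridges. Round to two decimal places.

-1.00

%ΔQ_x = (921 − 486)/[(486+921)/2] = 435/703.5 ≈ 0.6183.
%ΔP_y = (17.5 − 33.14)/[(33.14+17.5)/2] ≈ -0.6177.
E_xy = 0.6183/-0.6177 ≈ -1.00.
E_xy < 0, so printers and ink cartridges are complements.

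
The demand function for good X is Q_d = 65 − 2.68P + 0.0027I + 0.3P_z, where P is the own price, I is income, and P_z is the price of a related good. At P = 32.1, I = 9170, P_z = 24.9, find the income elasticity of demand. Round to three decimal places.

2.210

At the given point, Q_d = 65 − 2.68(32.1) + 0.0027(9170) + 0.3(24.9) = 65 − 86.028 + 24.759 + 7.47 = 11.201.
∂Q_d/∂I = +0.0027, so E_I = 0.0027·(9170/11.201) ≈ 2.210.
E_I > 1: normal good (luxury).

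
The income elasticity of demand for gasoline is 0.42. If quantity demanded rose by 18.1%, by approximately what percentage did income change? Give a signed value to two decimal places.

43.10

%ΔQ ≈ E × %ΔI ⇒ %ΔI = %ΔQ / E = (18.1%)/(0.42) ≈ 43.10%.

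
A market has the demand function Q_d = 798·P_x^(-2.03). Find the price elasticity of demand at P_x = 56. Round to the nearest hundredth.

For a Cobb–Douglas (constant-elasticity) form Q_d = A·P_x^α·…, the elasticity with respect to P_x equals the exponent α at every point.
Here the exponent on P_x is -2.03, so the price elasticity of demand is -2.03.

-2.03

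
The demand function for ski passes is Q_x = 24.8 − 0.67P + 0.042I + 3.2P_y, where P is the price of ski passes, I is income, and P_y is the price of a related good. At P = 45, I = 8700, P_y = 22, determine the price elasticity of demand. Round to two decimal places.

-0.07

First evaluate Q_x: 24.8 − 0.67(45) + 0.042(8700) + 3.2(22) = 24.8 − 30.15 + 365.4 + 70.4 = 430.45.
∂Q_x/∂P = −0.67, so E_p = (−0.67)·(45/430.45) ≈ -0.07.
|E_p| < 1: demand is inelastic.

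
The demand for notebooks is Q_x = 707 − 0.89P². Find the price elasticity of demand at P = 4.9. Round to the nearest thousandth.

-0.062

At P = 4.9, Q_x = 685.6311.
dQ_x/dP = −2·0.89·P = −8.722.
Point elasticity E = (dQ_x/dP)·(P/Q_x) = -8.722 × 4.9/685.6311 ≈ -0.062.
|E| < 1, so demand is inelastic at this price.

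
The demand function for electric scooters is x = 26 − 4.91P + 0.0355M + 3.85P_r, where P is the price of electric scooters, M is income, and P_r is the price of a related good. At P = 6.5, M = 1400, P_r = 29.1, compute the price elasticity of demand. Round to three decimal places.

-0.205

Evaluating quantity at (P, M, P_r) gives x = 26 − 4.91(6.5) + 0.0355(1400) + 3.85(29.1) = 26 − 31.915 + 49.7 + 112.035 = 155.82.
∂x/∂P = −4.91, so E_p = (−4.91)·(6.5/155.82) ≈ -0.205.
|E_p| < 1: demand is inelastic.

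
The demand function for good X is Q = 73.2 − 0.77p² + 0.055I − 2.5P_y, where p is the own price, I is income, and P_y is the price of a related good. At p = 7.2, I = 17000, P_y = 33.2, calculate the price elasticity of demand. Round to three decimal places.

Evaluating quantity at (p, I, P_y) gives Q = 73.2 − 0.77(7.2)² + 0.055(17000) − 2.5(33.2) = 73.2 − 39.9168 + 935 − 83 = 885.2832.
∂Q/∂p = −2·0.77·p = -11.088, so E_p = -11.088·(7.2/885.2832) ≈ -0.090.
|E_p| < 1: demand is inelastic.

-0.090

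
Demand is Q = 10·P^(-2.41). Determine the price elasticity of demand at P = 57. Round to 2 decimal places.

-2.41

For a Cobb–Douglas (constant-elasticity) form Q = A·P^α·…, the elasticity with respect to P equals the exponent α at every point.
Here the exponent on P is -2.41, so the price elasticity of demand is -2.41.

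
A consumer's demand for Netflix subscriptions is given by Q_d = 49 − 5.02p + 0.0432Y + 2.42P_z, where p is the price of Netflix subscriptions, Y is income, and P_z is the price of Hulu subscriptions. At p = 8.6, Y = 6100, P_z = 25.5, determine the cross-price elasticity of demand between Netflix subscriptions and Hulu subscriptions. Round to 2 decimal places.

0.19

Evaluating quantity at (p, Y, P_z) gives Q_d = 49 − 5.02(8.6) + 0.0432(6100) + 2.42(25.5) = 49 − 43.172 + 263.52 + 61.71 = 331.058.
∂Q_d/∂P_z = +2.42, so E_xy = 2.42·(25.5/331.058) ≈ 0.19.
E_xy > 0: the goods are substitutes.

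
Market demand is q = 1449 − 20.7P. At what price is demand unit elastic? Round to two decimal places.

For linear demand q = a − bP, E = −bP/(a − bP). |E| = 1 ⇒ bP = a − bP ⇒ P = a/(2b).
P = 1449/(2·20.7) = 35.00.

35.00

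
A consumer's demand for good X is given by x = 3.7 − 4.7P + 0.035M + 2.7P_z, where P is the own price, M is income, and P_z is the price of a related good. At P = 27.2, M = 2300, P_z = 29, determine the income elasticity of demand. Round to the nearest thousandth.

Evaluating quantity at (P, M, P_z) gives x = 3.7 − 4.7(27.2) + 0.035(2300) + 2.7(29) = 3.7 − 127.84 + 80.5 + 78.3 = 34.66.
∂x/∂M = +0.035, so E_I = 0.035·(2300/34.66) ≈ 2.323.
E_I > 1: normal good (luxury).

2.323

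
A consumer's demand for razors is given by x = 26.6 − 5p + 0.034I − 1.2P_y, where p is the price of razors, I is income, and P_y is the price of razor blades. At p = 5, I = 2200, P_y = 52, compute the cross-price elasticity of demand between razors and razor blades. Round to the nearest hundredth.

First evaluate x: 26.6 − 5(5) + 0.034(2200) − 1.2(52) = 26.6 − 25 + 74.8 − 62.4 = 14.
∂x/∂P_y = −1.2, so E_xy = -1.2·(52/14) ≈ -4.46.
E_xy < 0: the goods are complements.

-4.46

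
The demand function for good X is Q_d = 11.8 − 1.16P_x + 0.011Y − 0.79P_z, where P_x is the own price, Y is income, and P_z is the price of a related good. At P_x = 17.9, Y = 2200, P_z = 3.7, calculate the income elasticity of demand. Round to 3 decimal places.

First evaluate Q_d: 11.8 − 1.16(17.9) + 0.011(2200) − 0.79(3.7) = 11.8 − 20.764 + 24.2 − 2.923 = 12.313.
∂Q_d/∂Y = +0.011, so E_I = 0.011·(2200/12.313) ≈ 1.965.
E_I > 1: normal good (luxury).

1.965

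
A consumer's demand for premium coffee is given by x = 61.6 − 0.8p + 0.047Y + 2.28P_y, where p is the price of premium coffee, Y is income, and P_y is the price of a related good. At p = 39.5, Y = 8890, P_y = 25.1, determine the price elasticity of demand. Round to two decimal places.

-0.06

First evaluate x: 61.6 − 0.8(39.5) + 0.047(8890) + 2.28(25.1) = 61.6 − 31.6 + 417.83 + 57.228 = 505.058.
∂x/∂p = −0.8, so E_p = (−0.8)·(39.5/505.058) ≈ -0.06.
|E_p| < 1: demand is inelastic.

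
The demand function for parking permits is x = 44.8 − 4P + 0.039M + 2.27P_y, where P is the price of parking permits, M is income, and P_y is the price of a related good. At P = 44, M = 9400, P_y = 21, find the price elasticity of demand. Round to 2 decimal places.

-0.62

First evaluate x: 44.8 − 4(44) + 0.039(9400) + 2.27(21) = 44.8 − 176 + 366.6 + 47.67 = 283.07.
∂x/∂P = −4, so E_p = (−4)·(44/283.07) ≈ -0.62.
|E_p| < 1: demand is inelastic.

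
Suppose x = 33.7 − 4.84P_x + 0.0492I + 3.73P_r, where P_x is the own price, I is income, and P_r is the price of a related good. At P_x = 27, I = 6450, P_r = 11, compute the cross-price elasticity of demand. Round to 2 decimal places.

Evaluating quantity at (P_x, I, P_r) gives x = 33.7 − 4.84(27) + 0.0492(6450) + 3.73(11) = 33.7 − 130.68 + 317.34 + 41.03 = 261.39.
∂x/∂P_r = +3.73, so E_xy = 3.73·(11/261.39) ≈ 0.16.
E_xy > 0: the goods are substitutes.

0.16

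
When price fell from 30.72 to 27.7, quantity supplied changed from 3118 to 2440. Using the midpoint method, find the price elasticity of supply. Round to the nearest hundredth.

%ΔQ = (2440 − 3118)/[(3118 + 2440)/2] = -678/2779 ≈ -0.2440.
%ΔP = (27.7 − 30.72)/[(30.72 + 27.7)/2] = -3.02/29.21 ≈ -0.1034.
Arc elasticity E = %ΔQ/%ΔP ≈ -0.2440/-0.1034 ≈ 2.36.
|E| > 1: supply is elastic over this range.

2.36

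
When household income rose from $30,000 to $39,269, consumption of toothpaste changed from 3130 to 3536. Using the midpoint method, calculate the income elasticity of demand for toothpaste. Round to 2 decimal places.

%ΔQ = (3536 − 3130)/[(3130+3536)/2] = 406/3333 ≈ 0.1218.
%ΔI = (39,269 − 30,000)/[(30,000+39,269)/2] = 9269/34634.5 ≈ 0.2676.
E_I = %ΔQ/%ΔI ≈ 0.46.
E_I ∈ (0,1): normal good (necessity).

0.46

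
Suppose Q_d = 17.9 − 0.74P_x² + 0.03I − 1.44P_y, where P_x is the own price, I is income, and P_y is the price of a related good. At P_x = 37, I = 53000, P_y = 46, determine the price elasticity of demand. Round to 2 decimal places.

-3.83

Evaluating quantity at (P_x, I, P_y) gives Q_d = 17.9 − 0.74(37)² + 0.03(53000) − 1.44(46) = 17.9 − 1013.06 + 1590 − 66.24 = 528.6.
∂Q_d/∂P_x = −2·0.74·P_x = -54.76, so E_p = -54.76·(37/528.6) ≈ -3.83.
|E_p| > 1: demand is elastic.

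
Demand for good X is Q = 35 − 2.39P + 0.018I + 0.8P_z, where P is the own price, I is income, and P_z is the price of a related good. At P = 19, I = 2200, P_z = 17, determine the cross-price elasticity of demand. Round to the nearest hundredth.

0.32

At the given point, Q = 35 − 2.39(19) + 0.018(2200) + 0.8(17) = 35 − 45.41 + 39.6 + 13.6 = 42.79.
∂Q/∂P_z = +0.8, so E_xy = 0.8·(17/42.79) ≈ 0.32.
E_xy > 0: the goods are substitutes.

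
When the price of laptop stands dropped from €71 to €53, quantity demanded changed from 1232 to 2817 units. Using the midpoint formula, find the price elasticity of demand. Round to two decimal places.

-2.70

%Δq = (2817 − 1232)/[(1232 + 2817)/2] = 1585/2024.5 ≈ 0.7829.
%Δp = (53 − 71)/[(71 + 53)/2] = -18/62 ≈ -0.2903.
Arc elasticity E = %Δq/%Δp ≈ 0.7829/-0.2903 ≈ -2.70.
|E| > 1: demand is elastic over this range.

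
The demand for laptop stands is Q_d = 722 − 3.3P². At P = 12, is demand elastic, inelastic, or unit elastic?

elastic

At P = 12, Q_d = 246.8.
dQ_d/dP = −2·3.3·P = −79.2.
Point elasticity E = (dQ_d/dP)·(P/Q_d) = -79.2 × 12/246.8 ≈ -3.851.
|E| ≈ 3.851 > 1, so demand is elastic.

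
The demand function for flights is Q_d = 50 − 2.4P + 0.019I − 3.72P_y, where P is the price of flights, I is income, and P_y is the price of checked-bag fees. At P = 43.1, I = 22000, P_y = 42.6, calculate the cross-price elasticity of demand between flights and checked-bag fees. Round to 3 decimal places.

Q_d = 50 − 2.4(43.1) + 0.019(22000) − 3.72(42.6) = 50 − 103.44 + 418 − 158.472 = 206.088.
∂Q_d/∂P_y = −3.72, so E_xy = -3.72·(42.6/206.088) ≈ -0.769.
E_xy < 0: the goods are complements.

-0.769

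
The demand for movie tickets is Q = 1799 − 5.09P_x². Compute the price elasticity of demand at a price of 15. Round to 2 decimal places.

-3.50

At P_x = 15, Q = 653.75.
dQ/dP_x = −2·5.09·P_x = −152.7.
Point elasticity E = (dQ/dP_x)·(P_x/Q) = -152.7 × 15/653.75 ≈ -3.50.
|E| > 1, so demand is elastic at this price.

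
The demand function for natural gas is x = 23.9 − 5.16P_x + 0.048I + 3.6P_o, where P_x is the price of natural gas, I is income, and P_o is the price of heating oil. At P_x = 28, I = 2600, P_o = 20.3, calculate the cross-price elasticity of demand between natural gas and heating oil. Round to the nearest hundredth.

x = 23.9 − 5.16(28) + 0.048(2600) + 3.6(20.3) = 23.9 − 144.48 + 124.8 + 73.08 = 77.3.
∂x/∂P_o = +3.6, so E_xy = 3.6·(20.3/77.3) ≈ 0.95.
E_xy > 0: the goods are substitutes.

0.95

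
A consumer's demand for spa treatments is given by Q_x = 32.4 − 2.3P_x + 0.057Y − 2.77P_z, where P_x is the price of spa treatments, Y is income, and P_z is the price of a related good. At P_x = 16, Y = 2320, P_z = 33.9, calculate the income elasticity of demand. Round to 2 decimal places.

Q_x = 32.4 − 2.3(16) + 0.057(2320) − 2.77(33.9) = 32.4 − 36.8 + 132.24 − 93.903 = 33.937.
∂Q_x/∂Y = +0.057, so E_I = 0.057·(2320/33.937) ≈ 3.90.
E_I > 1: normal good (luxury).

3.90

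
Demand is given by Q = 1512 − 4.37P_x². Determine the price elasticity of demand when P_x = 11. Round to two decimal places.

At P_x = 11, Q = 983.23.
dQ/dP_x = −2·4.37·P_x = −96.14.
Point elasticity E = (dQ/dP_x)·(P_x/Q) = -96.14 × 11/983.23 ≈ -1.08.
|E| > 1, so demand is elastic at this price.

-1.08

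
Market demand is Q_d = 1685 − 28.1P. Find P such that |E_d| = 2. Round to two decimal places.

Set −bP/(a − bP) = −2 ⇒ bP = 2(a − bP) ⇒ bP(1+2) = 2·a.
P = 2·1685/(28.1·3) ≈ 39.98.

39.98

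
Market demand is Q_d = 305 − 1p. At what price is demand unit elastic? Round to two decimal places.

152.50

For linear demand Q_d = a − bp, E = −bp/(a − bp). |E| = 1 ⇒ bp = a − bp ⇒ p = a/(2b).
p = 305/(2·1) = 152.50.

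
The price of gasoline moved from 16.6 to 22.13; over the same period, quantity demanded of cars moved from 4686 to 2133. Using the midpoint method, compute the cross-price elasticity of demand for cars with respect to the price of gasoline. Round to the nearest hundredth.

-2.62

%ΔQ_x = (2133 − 4686)/[(4686+2133)/2] = -2553/3409.5 ≈ -0.7488.
%ΔP_y = (22.13 − 16.6)/[(16.6+22.13)/2] ≈ 0.2856.
E_xy = -0.7488/0.2856 ≈ -2.62.
E_xy < 0, so cars and gasoline are complements.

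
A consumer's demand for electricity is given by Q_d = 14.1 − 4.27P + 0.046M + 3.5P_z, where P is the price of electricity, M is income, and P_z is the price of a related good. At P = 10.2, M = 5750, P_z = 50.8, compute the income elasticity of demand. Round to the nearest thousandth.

0.641

At the given point, Q_d = 14.1 − 4.27(10.2) + 0.046(5750) + 3.5(50.8) = 14.1 − 43.554 + 264.5 + 177.8 = 412.846.
∂Q_d/∂M = +0.046, so E_I = 0.046·(5750/412.846) ≈ 0.641.
E_I ∈ (0,1): normal good (necessity).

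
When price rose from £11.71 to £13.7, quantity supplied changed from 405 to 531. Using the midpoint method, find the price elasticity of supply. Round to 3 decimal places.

%ΔQ = (531 − 405)/[(405 + 531)/2] = 126/468 ≈ 0.2692.
%Δp = (13.7 − 11.71)/[(11.71 + 13.7)/2] = 1.99/12.705 ≈ 0.1566.
Arc elasticity E = %ΔQ/%Δp ≈ 0.2692/0.1566 ≈ 1.719.
|E| > 1: supply is elastic over this range.

1.719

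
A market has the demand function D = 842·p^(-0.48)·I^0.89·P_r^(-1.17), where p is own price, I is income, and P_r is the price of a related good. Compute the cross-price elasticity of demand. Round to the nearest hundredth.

For a Cobb–Douglas (constant-elasticity) form D = A·P_r^α·…, the elasticity with respect to P_r equals the exponent α at every point.
Here the exponent on P_r is -1.17, so the cross-price elasticity of demand is -1.17.

-1.17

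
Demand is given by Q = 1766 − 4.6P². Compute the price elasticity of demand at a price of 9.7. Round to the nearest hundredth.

-0.65

At P = 9.7, Q = 1333.186.
dQ/dP = −2·4.6·P = −89.24.
Point elasticity E = (dQ/dP)·(P/Q) = -89.24 × 9.7/1333.186 ≈ -0.65.
|E| < 1, so demand is inelastic at this price.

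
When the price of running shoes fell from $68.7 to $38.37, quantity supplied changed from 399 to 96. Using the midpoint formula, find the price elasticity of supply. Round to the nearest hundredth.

2.16

%ΔQ = (96 − 399)/[(399 + 96)/2] = -303/247.5 ≈ -1.2242.
%ΔP = (38.37 − 68.7)/[(68.7 + 38.37)/2] = -30.33/53.535 ≈ -0.5665.
Arc elasticity E = %ΔQ/%ΔP ≈ -1.2242/-0.5665 ≈ 2.16.
|E| > 1: supply is elastic over this range.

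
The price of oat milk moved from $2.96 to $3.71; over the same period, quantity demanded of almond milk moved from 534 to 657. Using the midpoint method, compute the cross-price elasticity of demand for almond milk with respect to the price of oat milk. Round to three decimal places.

0.918

%ΔQ_x = (657 − 534)/[(534+657)/2] = 123/595.5 ≈ 0.2065.
%ΔP_y = (3.71 − 2.96)/[(2.96+3.71)/2] ≈ 0.2249.
E_xy = 0.2065/0.2249 ≈ 0.918.
E_xy > 0, so almond milk and oat milk are substitutes.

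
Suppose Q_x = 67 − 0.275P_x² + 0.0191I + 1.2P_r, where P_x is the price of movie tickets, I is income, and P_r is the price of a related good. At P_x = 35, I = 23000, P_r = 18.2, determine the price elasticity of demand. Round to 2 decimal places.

-3.52

Q_x = 67 − 0.275(35)² + 0.0191(23000) + 1.2(18.2) = 67 − 336.875 + 439.3 + 21.84 = 191.265.
∂Q_x/∂P_x = −2·0.275·P_x = -19.25, so E_p = -19.25·(35/191.265) ≈ -3.52.
|E_p| > 1: demand is elastic.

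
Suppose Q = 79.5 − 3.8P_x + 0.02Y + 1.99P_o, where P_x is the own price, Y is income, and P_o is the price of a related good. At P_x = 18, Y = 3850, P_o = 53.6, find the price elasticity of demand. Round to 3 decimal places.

-0.351

Evaluating quantity at (P_x, Y, P_o) gives Q = 79.5 − 3.8(18) + 0.02(3850) + 1.99(53.6) = 79.5 − 68.4 + 77 + 106.664 = 194.764.
∂Q/∂P_x = −3.8, so E_p = (−3.8)·(18/194.764) ≈ -0.351.
|E_p| < 1: demand is inelastic.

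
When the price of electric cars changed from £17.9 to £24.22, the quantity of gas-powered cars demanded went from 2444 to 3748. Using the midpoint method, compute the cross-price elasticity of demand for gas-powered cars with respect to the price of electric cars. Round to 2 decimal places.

1.40

%ΔQ_x = (3748 − 2444)/[(2444+3748)/2] = 1304/3096 ≈ 0.4212.
%ΔP_y = (24.22 − 17.9)/[(17.9+24.22)/2] ≈ 0.3001.
E_xy = 0.4212/0.3001 ≈ 1.40.
E_xy > 0, so gas-powered cars and electric cars are substitutes.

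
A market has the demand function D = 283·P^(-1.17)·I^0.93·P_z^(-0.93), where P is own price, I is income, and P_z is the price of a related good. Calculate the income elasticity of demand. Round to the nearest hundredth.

0.93

For a Cobb–Douglas (constant-elasticity) form D = A·I^α·…, the elasticity with respect to I equals the exponent α at every point.
Here the exponent on I is 0.93, so the income elasticity of demand is 0.93.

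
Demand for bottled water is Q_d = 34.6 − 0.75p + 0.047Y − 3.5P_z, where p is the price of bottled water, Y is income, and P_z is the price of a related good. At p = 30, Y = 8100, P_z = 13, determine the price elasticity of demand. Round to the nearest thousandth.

At the given point, Q_d = 34.6 − 0.75(30) + 0.047(8100) − 3.5(13) = 34.6 − 22.5 + 380.7 − 45.5 = 347.3.
∂Q_d/∂p = −0.75, so E_p = (−0.75)·(30/347.3) ≈ -0.065.
|E_p| < 1: demand is inelastic.

-0.065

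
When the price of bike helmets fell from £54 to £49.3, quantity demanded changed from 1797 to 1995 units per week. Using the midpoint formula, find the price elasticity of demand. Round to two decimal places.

-1.15

%ΔQ = (1995 − 1797)/[(1797 + 1995)/2] = 198/1896 ≈ 0.1044.
%Δp = (49.3 − 54)/[(54 + 49.3)/2] = -4.7/51.65 ≈ -0.0910.
Arc elasticity E = %ΔQ/%Δp ≈ 0.1044/-0.0910 ≈ -1.15.
|E| > 1: demand is elastic over this range.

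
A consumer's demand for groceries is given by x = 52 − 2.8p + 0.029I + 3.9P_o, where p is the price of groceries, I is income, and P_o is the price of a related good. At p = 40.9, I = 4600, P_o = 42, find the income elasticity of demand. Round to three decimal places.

0.568

Evaluating quantity at (p, I, P_o) gives x = 52 − 2.8(40.9) + 0.029(4600) + 3.9(42) = 52 − 114.52 + 133.4 + 163.8 = 234.68.
∂x/∂I = +0.029, so E_I = 0.029·(4600/234.68) ≈ 0.568.
E_I ∈ (0,1): normal good (necessity).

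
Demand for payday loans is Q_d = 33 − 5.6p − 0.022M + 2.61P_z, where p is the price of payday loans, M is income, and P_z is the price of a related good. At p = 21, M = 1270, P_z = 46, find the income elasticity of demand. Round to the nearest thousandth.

-3.715

First evaluate Q_d: 33 − 5.6(21) − 0.022(1270) + 2.61(46) = 33 − 117.6 − 27.94 + 120.06 = 7.52.
∂Q_d/∂M = −0.022, so E_I = -0.022·(1270/7.52) ≈ -3.715.
E_I < 0: inferior good.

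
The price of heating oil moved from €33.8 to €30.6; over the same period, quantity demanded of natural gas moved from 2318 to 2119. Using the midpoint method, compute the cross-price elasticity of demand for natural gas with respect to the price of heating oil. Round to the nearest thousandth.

%ΔQ_x = (2119 − 2318)/[(2318+2119)/2] = -199/2218.5 ≈ -0.0897.
%ΔP_y = (30.6 − 33.8)/[(33.8+30.6)/2] ≈ -0.0994.
E_xy = -0.0897/-0.0994 ≈ 0.903.
E_xy > 0, so natural gas and heating oil are substitutes.

0.903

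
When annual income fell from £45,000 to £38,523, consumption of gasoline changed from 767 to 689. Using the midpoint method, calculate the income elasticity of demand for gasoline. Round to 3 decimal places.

%ΔQ = (689 − 767)/[(767+689)/2] = -78/728 ≈ -0.1071.
%ΔM = (38,523 − 45,000)/[(45,000+38,523)/2] = -6477/41761.5 ≈ -0.1551.
E_I = %ΔQ/%ΔM ≈ 0.691.
E_I ∈ (0,1): normal good (necessity).

0.691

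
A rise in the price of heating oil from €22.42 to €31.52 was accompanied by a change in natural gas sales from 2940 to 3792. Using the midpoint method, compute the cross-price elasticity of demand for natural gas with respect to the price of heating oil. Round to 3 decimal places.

%ΔQ_x = (3792 − 2940)/[(2940+3792)/2] = 852/3366 ≈ 0.2531.
%ΔP_y = (31.52 − 22.42)/[(22.42+31.52)/2] ≈ 0.3374.
E_xy = 0.2531/0.3374 ≈ 0.750.
E_xy > 0, so natural gas and heating oil are substitutes.

0.750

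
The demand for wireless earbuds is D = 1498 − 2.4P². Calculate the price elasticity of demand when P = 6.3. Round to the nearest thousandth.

-0.136

At P = 6.3, D = 1402.744.
dD/dP = −2·2.4·P = −30.24.
Point elasticity E = (dD/dP)·(P/D) = -30.24 × 6.3/1402.744 ≈ -0.136.
|E| < 1, so demand is inelastic at this price.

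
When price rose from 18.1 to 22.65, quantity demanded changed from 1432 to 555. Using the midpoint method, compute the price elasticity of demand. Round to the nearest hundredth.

-3.95

%Δq = (555 − 1432)/[(1432 + 555)/2] = -877/993.5 ≈ -0.8827.
%Δp = (22.65 − 18.1)/[(18.1 + 22.65)/2] = 4.55/20.375 ≈ 0.2233.
Arc elasticity E = %Δq/%Δp ≈ -0.8827/0.2233 ≈ -3.95.
|E| > 1: demand is elastic over this range.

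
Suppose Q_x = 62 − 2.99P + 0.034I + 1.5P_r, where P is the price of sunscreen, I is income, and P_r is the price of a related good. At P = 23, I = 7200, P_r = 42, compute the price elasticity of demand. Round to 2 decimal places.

-0.23

Q_x = 62 − 2.99(23) + 0.034(7200) + 1.5(42) = 62 − 68.77 + 244.8 + 63 = 301.03.
∂Q_x/∂P = −2.99, so E_p = (−2.99)·(23/301.03) ≈ -0.23.
|E_p| < 1: demand is inelastic.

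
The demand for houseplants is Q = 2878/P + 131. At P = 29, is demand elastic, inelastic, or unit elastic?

inelastic

At P = 29, Q = 230.2414.
dQ/dP = −2878/P² = −3.4221.
Point elasticity E = (dQ/dP)·(P/Q) = -3.4221 × 29/230.2414 ≈ -0.431.
|E| ≈ 0.431 < 1, so demand is inelastic.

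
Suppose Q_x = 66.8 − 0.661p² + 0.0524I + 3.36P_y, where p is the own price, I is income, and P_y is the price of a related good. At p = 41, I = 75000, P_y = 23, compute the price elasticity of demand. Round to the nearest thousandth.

-0.750

Evaluating quantity at (p, I, P_y) gives Q_x = 66.8 − 0.661(41)² + 0.0524(75000) + 3.36(23) = 66.8 − 1111.141 + 3930 + 77.28 = 2962.939.
∂Q_x/∂p = −2·0.661·p = -54.202, so E_p = -54.202·(41/2962.939) ≈ -0.750.
|E_p| < 1: demand is inelastic.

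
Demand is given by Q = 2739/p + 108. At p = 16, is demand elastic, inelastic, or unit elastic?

At p = 16, Q = 279.1875.
dQ/dp = −2739/p² = −10.6992.
Point elasticity E = (dQ/dp)·(p/Q) = -10.6992 × 16/279.1875 ≈ -0.613.
|E| ≈ 0.613 < 1, so demand is inelastic.

inelastic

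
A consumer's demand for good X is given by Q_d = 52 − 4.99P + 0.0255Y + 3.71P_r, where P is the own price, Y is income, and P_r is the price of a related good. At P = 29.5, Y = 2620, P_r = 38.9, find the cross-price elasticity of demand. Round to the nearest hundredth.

1.24

First evaluate Q_d: 52 − 4.99(29.5) + 0.0255(2620) + 3.71(38.9) = 52 − 147.205 + 66.81 + 144.319 = 115.924.
∂Q_d/∂P_r = +3.71, so E_xy = 3.71·(38.9/115.924) ≈ 1.24.
E_xy > 0: the goods are substitutes.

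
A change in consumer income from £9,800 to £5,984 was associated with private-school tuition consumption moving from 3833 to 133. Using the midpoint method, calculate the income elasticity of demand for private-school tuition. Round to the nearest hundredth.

%ΔQ = (133 − 3833)/[(3833+133)/2] = -3700/1983 ≈ -1.8659.
%ΔM = (5,984 − 9,800)/[(9,800+5,984)/2] = -3816/7892 ≈ -0.4835.
E_I = %ΔQ/%ΔM ≈ 3.86.
E_I > 1: normal good (luxury).

3.86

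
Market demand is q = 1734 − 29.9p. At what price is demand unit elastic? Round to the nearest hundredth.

29.00

For linear demand q = a − bp, E = −bp/(a − bp). |E| = 1 ⇒ bp = a − bp ⇒ p = a/(2b).
p = 1734/(2·29.9) ≈ 29.00.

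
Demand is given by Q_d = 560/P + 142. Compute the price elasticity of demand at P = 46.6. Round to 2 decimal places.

At P = 46.6, Q_d = 154.0172.
dQ_d/dP = −560/P² = −0.2579.
Point elasticity E = (dQ_d/dP)·(P/Q_d) = -0.2579 × 46.6/154.0172 ≈ -0.08.
|E| < 1, so demand is inelastic at this price.

-0.08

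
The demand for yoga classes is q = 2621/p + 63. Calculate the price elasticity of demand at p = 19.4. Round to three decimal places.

-0.682

At p = 19.4, q = 198.1031.
dq/dp = −2621/p² = −6.9641.
Point elasticity E = (dq/dp)·(p/q) = -6.9641 × 19.4/198.1031 ≈ -0.682.
|E| < 1, so demand is inelastic at this price.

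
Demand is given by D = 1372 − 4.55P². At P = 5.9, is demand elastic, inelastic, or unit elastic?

At P = 5.9, D = 1213.6145.
dD/dP = −2·4.55·P = −53.69.
Point elasticity E = (dD/dP)·(P/D) = -53.69 × 5.9/1213.6145 ≈ -0.261.
|E| ≈ 0.261 < 1, so demand is inelastic.

inelastic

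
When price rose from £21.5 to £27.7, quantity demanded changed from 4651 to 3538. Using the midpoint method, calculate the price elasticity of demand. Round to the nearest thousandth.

-1.079

%ΔQ = (3538 − 4651)/[(4651 + 3538)/2] = -1113/4094.5 ≈ -0.2718.
%Δp = (27.7 − 21.5)/[(21.5 + 27.7)/2] = 6.2/24.6 ≈ 0.2520.
Arc elasticity E = %ΔQ/%Δp ≈ -0.2718/0.2520 ≈ -1.079.
|E| > 1: demand is elastic over this range.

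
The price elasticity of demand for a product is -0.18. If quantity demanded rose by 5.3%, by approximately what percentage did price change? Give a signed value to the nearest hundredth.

%ΔQ ≈ E × %ΔP ⇒ %ΔP = %ΔQ / E = (5.3%)/(-0.18) ≈ -29.44%.

-29.44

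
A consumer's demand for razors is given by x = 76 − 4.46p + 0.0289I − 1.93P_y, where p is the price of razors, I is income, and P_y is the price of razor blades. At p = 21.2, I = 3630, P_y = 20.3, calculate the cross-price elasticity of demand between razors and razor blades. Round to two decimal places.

At the given point, x = 76 − 4.46(21.2) + 0.0289(3630) − 1.93(20.3) = 76 − 94.552 + 104.907 − 39.179 = 47.176.
∂x/∂P_y = −1.93, so E_xy = -1.93·(20.3/47.176) ≈ -0.83.
E_xy < 0: the goods are complements.

-0.83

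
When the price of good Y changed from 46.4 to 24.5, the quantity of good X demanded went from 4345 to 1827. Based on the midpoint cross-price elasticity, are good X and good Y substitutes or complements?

substitutes

%ΔQ_x = (1827 − 4345)/[(4345+1827)/2] = -2518/3086 ≈ -0.8159.
%ΔP_y = (24.5 − 46.4)/[(46.4+24.5)/2] ≈ -0.6178.
E_xy = -0.8159/-0.6178 ≈ 1.321.
E_xy > 0, so the goods are substitutes.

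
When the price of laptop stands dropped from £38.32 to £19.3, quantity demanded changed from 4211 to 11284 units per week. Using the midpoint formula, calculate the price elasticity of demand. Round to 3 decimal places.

-1.383

%ΔQ = (11284 − 4211)/[(4211 + 11284)/2] = 7073/7747.5 ≈ 0.9129.
%Δp = (19.3 − 38.32)/[(38.32 + 19.3)/2] = -19.02/28.81 ≈ -0.6602.
Arc elasticity E = %ΔQ/%Δp ≈ 0.9129/-0.6602 ≈ -1.383.
|E| > 1: demand is elastic over this range.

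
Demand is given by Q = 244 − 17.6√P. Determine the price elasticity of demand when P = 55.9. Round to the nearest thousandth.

-0.585

At P = 55.9, Q = 112.4113.
dQ/dP = −17.6/(2√P) = −17.6/(2·7.4766).
Point elasticity E = (dQ/dP)·(P/Q) = -1.177 × 55.9/112.4113 ≈ -0.585.
|E| < 1, so demand is inelastic at this price.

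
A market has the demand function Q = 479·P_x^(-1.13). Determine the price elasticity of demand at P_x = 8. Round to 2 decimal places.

For a Cobb–Douglas (constant-elasticity) form Q = A·P_x^α·…, the elasticity with respect to P_x equals the exponent α at every point.
Here the exponent on P_x is -1.13, so the price elasticity of demand is -1.13.

-1.13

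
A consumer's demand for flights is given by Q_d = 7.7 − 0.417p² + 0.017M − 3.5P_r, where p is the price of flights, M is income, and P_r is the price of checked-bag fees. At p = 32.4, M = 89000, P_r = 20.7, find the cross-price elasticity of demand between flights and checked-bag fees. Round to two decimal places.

Substituting, Q_d = 7.7 − 0.417(32.4)² + 0.017(89000) − 3.5(20.7) = 7.7 − 437.7499 + 1513 − 72.45 = 1010.5001.
∂Q_d/∂P_r = −3.5, so E_xy = -3.5·(20.7/1010.5001) ≈ -0.07.
E_xy < 0: the goods are complements.

-0.07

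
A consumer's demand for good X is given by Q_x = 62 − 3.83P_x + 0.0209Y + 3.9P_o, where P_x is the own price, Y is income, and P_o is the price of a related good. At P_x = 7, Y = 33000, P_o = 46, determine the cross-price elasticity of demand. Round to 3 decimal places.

0.198

Q_x = 62 − 3.83(7) + 0.0209(33000) + 3.9(46) = 62 − 26.81 + 689.7 + 179.4 = 904.29.
∂Q_x/∂P_o = +3.9, so E_xy = 3.9·(46/904.29) ≈ 0.198.
E_xy > 0: the goods are substitutes.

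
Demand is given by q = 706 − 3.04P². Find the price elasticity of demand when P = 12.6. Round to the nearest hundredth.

At P = 12.6, q = 223.3696.
dq/dP = −2·3.04·P = −76.608.
Point elasticity E = (dq/dP)·(P/q) = -76.608 × 12.6/223.3696 ≈ -4.32.
|E| > 1, so demand is elastic at this price.

-4.32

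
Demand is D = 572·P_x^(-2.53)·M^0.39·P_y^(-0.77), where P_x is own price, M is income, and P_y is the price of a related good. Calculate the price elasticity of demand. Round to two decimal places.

-2.53

For a Cobb–Douglas (constant-elasticity) form D = A·P_x^α·…, the elasticity with respect to P_x equals the exponent α at every point.
Here the exponent on P_x is -2.53, so the price elasticity of demand is -2.53.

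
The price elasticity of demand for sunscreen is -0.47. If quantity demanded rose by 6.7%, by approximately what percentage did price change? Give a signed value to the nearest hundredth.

%ΔQ ≈ E × %ΔP ⇒ %ΔP = %ΔQ / E = (6.7%)/(-0.47) ≈ -14.26%.

-14.26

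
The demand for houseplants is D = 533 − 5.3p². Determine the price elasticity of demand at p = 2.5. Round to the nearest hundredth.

-0.13

At p = 2.5, D = 499.875.
dD/dp = −2·5.3·p = −26.5.
Point elasticity E = (dD/dp)·(p/D) = -26.5 × 2.5/499.875 ≈ -0.13.
|E| < 1, so demand is inelastic at this price.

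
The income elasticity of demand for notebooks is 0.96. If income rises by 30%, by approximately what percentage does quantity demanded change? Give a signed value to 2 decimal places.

%ΔQ ≈ E × %ΔI = (0.96) × (30%) = 28.80%.

28.80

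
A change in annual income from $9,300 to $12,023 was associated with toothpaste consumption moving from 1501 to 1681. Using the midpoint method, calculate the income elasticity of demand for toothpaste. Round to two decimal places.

%ΔQ = (1681 − 1501)/[(1501+1681)/2] = 180/1591 ≈ 0.1131.
%ΔI = (12,023 − 9,300)/[(9,300+12,023)/2] = 2723/10661.5 ≈ 0.2554.
E_I = %ΔQ/%ΔI ≈ 0.44.
E_I ∈ (0,1): normal good (necessity).

0.44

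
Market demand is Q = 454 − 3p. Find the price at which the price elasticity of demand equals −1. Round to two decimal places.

75.67

For linear demand Q = a − bp, E = −bp/(a − bp). |E| = 1 ⇒ bp = a − bp ⇒ p = a/(2b).
p = 454/(2·3) ≈ 75.67.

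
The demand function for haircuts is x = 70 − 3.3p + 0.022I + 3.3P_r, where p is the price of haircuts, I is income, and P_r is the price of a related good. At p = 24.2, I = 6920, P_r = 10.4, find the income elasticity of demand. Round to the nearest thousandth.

0.862

x = 70 − 3.3(24.2) + 0.022(6920) + 3.3(10.4) = 70 − 79.86 + 152.24 + 34.32 = 176.7.
∂x/∂I = +0.022, so E_I = 0.022·(6920/176.7) ≈ 0.862.
E_I ∈ (0,1): normal good (necessity).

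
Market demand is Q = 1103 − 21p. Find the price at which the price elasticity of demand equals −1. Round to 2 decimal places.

For linear demand Q = a − bp, E = −bp/(a − bp). |E| = 1 ⇒ bp = a − bp ⇒ p = a/(2b).
p = 1103/(2·21) ≈ 26.26.

26.26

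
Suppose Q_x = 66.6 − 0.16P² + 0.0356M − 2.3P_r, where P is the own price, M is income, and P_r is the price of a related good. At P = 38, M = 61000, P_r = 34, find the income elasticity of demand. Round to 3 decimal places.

1.126

Q_x = 66.6 − 0.16(38)² + 0.0356(61000) − 2.3(34) = 66.6 − 231.04 + 2171.6 − 78.2 = 1928.96.
∂Q_x/∂M = +0.0356, so E_I = 0.0356·(61000/1928.96) ≈ 1.126.
E_I > 1: normal good (luxury).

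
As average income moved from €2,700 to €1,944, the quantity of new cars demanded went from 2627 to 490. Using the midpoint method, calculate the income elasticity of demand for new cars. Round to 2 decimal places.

%ΔQ = (490 − 2627)/[(2627+490)/2] = -2137/1558.5 ≈ -1.3712.
%ΔI = (1,944 − 2,700)/[(2,700+1,944)/2] = -756/2322 ≈ -0.3256.
E_I = %ΔQ/%ΔI ≈ 4.21.
E_I > 1: normal good (luxury).

4.21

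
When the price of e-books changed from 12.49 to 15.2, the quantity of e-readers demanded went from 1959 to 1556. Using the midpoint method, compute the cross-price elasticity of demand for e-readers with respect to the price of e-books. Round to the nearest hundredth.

-1.17

%ΔQ_x = (1556 − 1959)/[(1959+1556)/2] = -403/1757.5 ≈ -0.2293.
%ΔP_y = (15.2 − 12.49)/[(12.49+15.2)/2] ≈ 0.1957.
E_xy = -0.2293/0.1957 ≈ -1.17.
E_xy < 0, so e-readers and e-books are complements.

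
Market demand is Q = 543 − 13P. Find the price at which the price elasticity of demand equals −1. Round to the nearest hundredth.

For linear demand Q = a − bP, E = −bP/(a − bP). |E| = 1 ⇒ bP = a − bP ⇒ P = a/(2b).
P = 543/(2·13) ≈ 20.88.

20.88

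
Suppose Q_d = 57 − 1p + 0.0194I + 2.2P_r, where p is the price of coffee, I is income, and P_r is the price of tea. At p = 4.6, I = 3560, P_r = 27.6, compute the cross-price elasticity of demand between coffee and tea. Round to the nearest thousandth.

0.333

Substituting, Q_d = 57 − 1(4.6) + 0.0194(3560) + 2.2(27.6) = 57 − 4.6 + 69.064 + 60.72 = 182.184.
∂Q_d/∂P_r = +2.2, so E_xy = 2.2·(27.6/182.184) ≈ 0.333.
E_xy > 0: the goods are substitutes.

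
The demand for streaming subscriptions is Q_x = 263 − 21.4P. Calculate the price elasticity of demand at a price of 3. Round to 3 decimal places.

-0.323

At P = 3, Q_x = 198.8.
dQ_x/dP = −21.4.
Point elasticity E = (dQ_x/dP)·(P/Q_x) = -21.4 × 3/198.8 ≈ -0.323.
|E| < 1, so demand is inelastic at this price.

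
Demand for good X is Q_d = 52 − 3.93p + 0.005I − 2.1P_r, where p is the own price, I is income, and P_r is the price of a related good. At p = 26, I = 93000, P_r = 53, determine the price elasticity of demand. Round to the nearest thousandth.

Substituting, Q_d = 52 − 3.93(26) + 0.005(93000) − 2.1(53) = 52 − 102.18 + 465 − 111.3 = 303.52.
∂Q_d/∂p = −3.93, so E_p = (−3.93)·(26/303.52) ≈ -0.337.
|E_p| < 1: demand is inelastic.

-0.337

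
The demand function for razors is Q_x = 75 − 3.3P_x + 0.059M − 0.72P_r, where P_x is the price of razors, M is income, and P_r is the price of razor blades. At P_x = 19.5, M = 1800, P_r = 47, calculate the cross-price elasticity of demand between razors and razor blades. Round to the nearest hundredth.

-0.41

Q_x = 75 − 3.3(19.5) + 0.059(1800) − 0.72(47) = 75 − 64.35 + 106.2 − 33.84 = 83.01.
∂Q_x/∂P_r = −0.72, so E_xy = -0.72·(47/83.01) ≈ -0.41.
E_xy < 0: the goods are complements.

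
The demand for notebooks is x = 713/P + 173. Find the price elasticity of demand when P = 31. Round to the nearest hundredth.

-0.12

At P = 31, x = 196.
dx/dP = −713/P² = −0.7419.
Point elasticity E = (dx/dP)·(P/x) = -0.7419 × 31/196 ≈ -0.12.
|E| < 1, so demand is inelastic at this price.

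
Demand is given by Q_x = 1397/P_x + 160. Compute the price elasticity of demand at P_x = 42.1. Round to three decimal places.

At P_x = 42.1, Q_x = 193.1829.
dQ_x/dP_x = −1397/P_x² = −0.7882.
Point elasticity E = (dQ_x/dP_x)·(P_x/Q_x) = -0.7882 × 42.1/193.1829 ≈ -0.172.
|E| < 1, so demand is inelastic at this price.

-0.172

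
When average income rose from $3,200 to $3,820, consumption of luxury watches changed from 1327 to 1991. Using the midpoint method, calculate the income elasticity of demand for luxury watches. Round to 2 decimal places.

%ΔQ = (1991 − 1327)/[(1327+1991)/2] = 664/1659 ≈ 0.4002.
%ΔI = (3,820 − 3,200)/[(3,200+3,820)/2] = 620/3510 ≈ 0.1766.
E_I = %ΔQ/%ΔI ≈ 2.27.
E_I > 1: normal good (luxury).

2.27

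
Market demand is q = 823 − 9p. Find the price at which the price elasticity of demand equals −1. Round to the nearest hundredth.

45.72

For linear demand q = a − bp, E = −bp/(a − bp). |E| = 1 ⇒ bp = a − bp ⇒ p = a/(2b).
p = 823/(2·9) ≈ 45.72.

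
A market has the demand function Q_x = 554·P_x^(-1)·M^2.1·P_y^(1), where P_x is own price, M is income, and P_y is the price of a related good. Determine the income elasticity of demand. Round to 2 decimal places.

For a Cobb–Douglas (constant-elasticity) form Q_x = A·M^α·…, the elasticity with respect to M equals the exponent α at every point.
Here the exponent on M is 2.1, so the income elasticity of demand is 2.10.

2.10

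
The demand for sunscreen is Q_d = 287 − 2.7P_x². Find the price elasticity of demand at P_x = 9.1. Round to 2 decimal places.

At P_x = 9.1, Q_d = 63.413.
dQ_d/dP_x = −2·2.7·P_x = −49.14.
Point elasticity E = (dQ_d/dP_x)·(P_x/Q_d) = -49.14 × 9.1/63.413 ≈ -7.05.
|E| > 1, so demand is elastic at this price.

-7.05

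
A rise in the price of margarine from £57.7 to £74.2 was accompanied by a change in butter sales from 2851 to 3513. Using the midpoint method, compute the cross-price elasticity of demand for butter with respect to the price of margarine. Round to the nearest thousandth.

%ΔQ_x = (3513 − 2851)/[(2851+3513)/2] = 662/3182 ≈ 0.2080.
%ΔP_y = (74.2 − 57.7)/[(57.7+74.2)/2] ≈ 0.2502.
E_xy = 0.2080/0.2502 ≈ 0.832.
E_xy > 0, so butter and margarine are substitutes.

0.832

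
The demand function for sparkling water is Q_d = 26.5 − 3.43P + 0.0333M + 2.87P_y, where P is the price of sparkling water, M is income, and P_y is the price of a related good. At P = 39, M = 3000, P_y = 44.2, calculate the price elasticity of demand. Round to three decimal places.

-1.120

First evaluate Q_d: 26.5 − 3.43(39) + 0.0333(3000) + 2.87(44.2) = 26.5 − 133.77 + 99.9 + 126.854 = 119.484.
∂Q_d/∂P = −3.43, so E_p = (−3.43)·(39/119.484) ≈ -1.120.
|E_p| > 1: demand is elastic.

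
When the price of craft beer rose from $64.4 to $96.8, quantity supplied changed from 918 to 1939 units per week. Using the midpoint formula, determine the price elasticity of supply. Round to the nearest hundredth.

1.78

%ΔQ = (1939 − 918)/[(918 + 1939)/2] = 1021/1428.5 ≈ 0.7147.
%ΔP = (96.8 − 64.4)/[(64.4 + 96.8)/2] = 32.4/80.6 ≈ 0.4020.
Arc elasticity E = %ΔQ/%ΔP ≈ 0.7147/0.4020 ≈ 1.78.
|E| > 1: supply is elastic over this range.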